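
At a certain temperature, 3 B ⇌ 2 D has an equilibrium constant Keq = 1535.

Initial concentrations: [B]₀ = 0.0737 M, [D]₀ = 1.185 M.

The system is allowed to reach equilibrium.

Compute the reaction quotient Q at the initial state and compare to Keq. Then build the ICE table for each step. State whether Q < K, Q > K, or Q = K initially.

Q₀ = 3508 vs Keq = 1535 ⇒ Q>K, reverse
Step 1:
                   B          D
  I           0.0737      1.185
  C          0.02255   -0.01504
  E          0.09625       1.17
  solve Keq expr → x = -0.007518; check Q = 1535

Q₀ = 3508; Q > K (proceeds reverse)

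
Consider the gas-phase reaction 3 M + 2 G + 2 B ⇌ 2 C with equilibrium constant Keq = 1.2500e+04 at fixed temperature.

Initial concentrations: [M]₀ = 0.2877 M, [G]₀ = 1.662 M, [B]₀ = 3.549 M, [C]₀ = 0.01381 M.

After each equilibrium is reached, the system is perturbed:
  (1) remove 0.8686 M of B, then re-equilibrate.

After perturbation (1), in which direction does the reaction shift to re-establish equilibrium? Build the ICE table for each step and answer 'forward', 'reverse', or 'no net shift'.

Q₀ = 2.3019e-04 vs Keq = 1.2500e+04 ⇒ Q<K, forward
Step 1:
                   M          G          B          C
  init        0.2877      1.662      3.549    0.01381
  Δ          -0.2826    -0.1884    -0.1884     0.1884
  eq        0.005109      1.474      3.361     0.2022
  solve Keq expr → x = 0.0942; check Q = 1.2500e+04
Then remove 0.8686 M of B.
Step 2:
                   M          G          B          C
  init      0.005109      1.474      2.492     0.2022
  Δ         0.001109 7.3911e-04 7.3911e-04 -7.3911e-04
  eq        0.006218      1.474      2.493     0.2015
  solve Keq expr → x = -3.6956e-04; check Q = 1.2500e+04

Direction: reverse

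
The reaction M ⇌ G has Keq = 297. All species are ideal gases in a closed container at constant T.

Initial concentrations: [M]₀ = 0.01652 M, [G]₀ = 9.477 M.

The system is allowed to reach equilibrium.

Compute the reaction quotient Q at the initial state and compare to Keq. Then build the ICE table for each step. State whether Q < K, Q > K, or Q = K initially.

Q₀ = 573.7; Q > K (proceeds reverse)

Q₀ = 573.7 vs Keq = 297 ⇒ Q>K, reverse
Step 1:
                    M           G
  I           0.01652       9.477
  C           0.01534    -0.01534
  E           0.03186       9.462
  solve Keq expr → x = -0.01534; check Q = 297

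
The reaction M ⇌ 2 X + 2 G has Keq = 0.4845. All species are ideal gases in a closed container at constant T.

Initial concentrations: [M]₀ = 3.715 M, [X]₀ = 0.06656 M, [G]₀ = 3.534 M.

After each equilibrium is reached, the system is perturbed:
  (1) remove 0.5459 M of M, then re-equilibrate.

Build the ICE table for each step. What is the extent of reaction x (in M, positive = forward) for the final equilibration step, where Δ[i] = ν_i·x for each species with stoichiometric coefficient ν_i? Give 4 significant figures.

x = -0.01236 M

Q₀ = 0.01489 vs Keq = 0.4845 ⇒ Q<K, forward
Step 1:
                  M         X         G
  I           3.715   0.06656     3.534
  C         -0.1393    0.2787    0.2787
  E           3.576    0.3452     3.813
  solve Keq expr → x = 0.1393; check Q = 0.4845
Then remove 0.5459 M of M.
Step 2:
                  M         X         G
  I            3.03    0.3452     3.813
  C         0.01236  -0.02472  -0.02472
  E           3.042    0.3205     3.788
  solve Keq expr → x = -0.01236; check Q = 0.4845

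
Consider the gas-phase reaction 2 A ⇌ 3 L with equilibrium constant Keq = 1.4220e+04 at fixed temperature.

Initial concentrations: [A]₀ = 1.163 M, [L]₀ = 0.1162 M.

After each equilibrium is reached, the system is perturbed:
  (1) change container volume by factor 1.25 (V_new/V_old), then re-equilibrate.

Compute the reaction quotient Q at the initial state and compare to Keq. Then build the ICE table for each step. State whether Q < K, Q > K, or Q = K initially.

Q₀ = 0.00116; Q < K (proceeds forward)

Q₀ = 0.00116 vs Keq = 1.4220e+04 ⇒ Q<K, forward
Step 1:
                    A           L
  init          1.163      0.1162
  Δ            -1.142       1.713
  eq          0.02075        1.83
  solve Keq expr → x = 0.5711; check Q = 1.4220e+04
Then change container volume by factor 1.25 (V_new/V_old).
Step 2:
                    A           L
  init         0.0166       1.464
  Δ         -0.001714     0.00257
  eq          0.01489       1.466
  solve Keq expr → x = 8.5680e-04; check Q = 1.4220e+04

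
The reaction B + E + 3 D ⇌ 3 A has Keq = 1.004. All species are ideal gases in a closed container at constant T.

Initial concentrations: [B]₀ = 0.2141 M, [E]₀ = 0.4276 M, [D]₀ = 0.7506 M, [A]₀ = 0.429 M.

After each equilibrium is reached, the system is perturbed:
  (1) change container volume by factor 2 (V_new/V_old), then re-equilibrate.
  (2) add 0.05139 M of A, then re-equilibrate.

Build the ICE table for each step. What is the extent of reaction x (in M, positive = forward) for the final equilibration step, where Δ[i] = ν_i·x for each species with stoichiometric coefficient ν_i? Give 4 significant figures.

Q₀ = 2.039 vs Keq = 1.004 ⇒ Q>K, reverse
Step 1:
                    B           E           D           A
  init         0.2141      0.4276      0.7506       0.429
  Δ           0.01739     0.01739     0.05218    -0.05218
  eq           0.2315       0.445      0.8028      0.3768
  solve Keq expr → x = -0.01739; check Q = 1.004
Then change container volume by factor 2 (V_new/V_old).
Step 2:
                    B           E           D           A
  init         0.1157      0.2225      0.4014      0.1884
  Δ           0.01565     0.01565     0.04695    -0.04695
  eq           0.1314      0.2381      0.4483      0.1415
  solve Keq expr → x = -0.01565; check Q = 1.004
Then add 0.05139 M of A.
Step 3:
                    B           E           D           A
  init         0.1314      0.2381      0.4483      0.1929
  Δ           0.01133     0.01133     0.03398    -0.03398
  eq           0.1427      0.2495      0.4823      0.1589
  solve Keq expr → x = -0.01133; check Q = 1.004

x = -0.01133 M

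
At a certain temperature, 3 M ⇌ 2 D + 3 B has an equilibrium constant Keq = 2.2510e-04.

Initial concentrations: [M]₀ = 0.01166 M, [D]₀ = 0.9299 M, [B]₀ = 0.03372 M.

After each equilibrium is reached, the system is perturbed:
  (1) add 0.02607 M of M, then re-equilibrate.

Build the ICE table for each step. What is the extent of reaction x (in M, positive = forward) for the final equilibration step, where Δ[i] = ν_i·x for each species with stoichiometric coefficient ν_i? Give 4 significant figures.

Q₀ = 20.91 vs Keq = 2.2510e-04 ⇒ Q>K, reverse
Step 1:
                    M           D           B
  init        0.01166      0.9299     0.03372
  Δ           0.03096    -0.02064    -0.03096
  eq          0.04262      0.9093    0.002762
  solve Keq expr → x = -0.01032; check Q = 2.2510e-04
Then add 0.02607 M of M.
Step 2:
                    M           D           B
  init        0.06869      0.9093    0.002762
  Δ         -0.001584    0.001056    0.001584
  eq           0.0671      0.9103    0.004346
  solve Keq expr → x = 5.2789e-04; check Q = 2.2510e-04

x = 5.2789e-04 M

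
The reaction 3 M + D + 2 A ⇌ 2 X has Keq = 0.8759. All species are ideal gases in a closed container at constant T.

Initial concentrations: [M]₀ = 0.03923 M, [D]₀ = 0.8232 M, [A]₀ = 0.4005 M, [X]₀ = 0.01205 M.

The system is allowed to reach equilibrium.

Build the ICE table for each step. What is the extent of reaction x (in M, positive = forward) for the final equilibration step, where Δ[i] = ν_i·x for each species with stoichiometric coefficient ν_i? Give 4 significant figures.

x = -0.004008 M

Q₀ = 18.21 vs Keq = 0.8759 ⇒ Q>K, reverse
Step 1:
                  M         D         A         X
  init      0.03923    0.8232    0.4005   0.01205
  Δ         0.01202  0.004008  0.008015 -0.008015
  eq        0.05125    0.8272    0.4085  0.004035
  solve Keq expr → x = -0.004008; check Q = 0.8759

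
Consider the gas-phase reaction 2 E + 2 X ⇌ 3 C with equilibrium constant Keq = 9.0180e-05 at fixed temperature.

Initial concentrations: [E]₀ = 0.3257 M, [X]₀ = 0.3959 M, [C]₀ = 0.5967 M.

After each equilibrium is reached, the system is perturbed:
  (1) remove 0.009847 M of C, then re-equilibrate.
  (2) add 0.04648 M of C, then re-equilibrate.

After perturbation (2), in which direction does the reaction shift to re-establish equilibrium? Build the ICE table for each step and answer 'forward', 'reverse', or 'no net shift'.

Direction: reverse

Q₀ = 12.78 vs Keq = 9.0180e-05 ⇒ Q>K, reverse
Step 1:
                  E         X         C
  I          0.3257    0.3959    0.5967
  C          0.3779    0.3779   -0.5668
  E          0.7036    0.7738    0.0299
  solve Keq expr → x = -0.1889; check Q = 9.0180e-05
Then remove 0.009847 M of C.
Step 2:
                  E         X         C
  I          0.7036    0.7738   0.02005
  C       -0.006336 -0.006336  0.009505
  E          0.6972    0.7674   0.02956
  solve Keq expr → x = 0.003168; check Q = 9.0180e-05
Then add 0.04648 M of C.
Step 3:
                  E         X         C
  I          0.6972    0.7674   0.07604
  C          0.0299    0.0299  -0.04486
  E          0.7271    0.7973   0.03118
  solve Keq expr → x = -0.01495; check Q = 9.0180e-05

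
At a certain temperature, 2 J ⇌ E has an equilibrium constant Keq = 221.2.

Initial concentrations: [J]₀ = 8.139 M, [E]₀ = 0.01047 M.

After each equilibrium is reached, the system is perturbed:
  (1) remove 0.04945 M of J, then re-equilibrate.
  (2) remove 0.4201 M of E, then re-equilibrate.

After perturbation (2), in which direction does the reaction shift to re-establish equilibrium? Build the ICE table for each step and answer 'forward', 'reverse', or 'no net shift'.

Q₀ = 1.5805e-04 vs Keq = 221.2 ⇒ Q<K, forward
Step 1:
                  J         E
  init        8.139   0.01047
  Δ          -8.004     4.002
  eq         0.1347     4.013
  solve Keq expr → x = 4.002; check Q = 221.2
Then remove 0.04945 M of J.
Step 2:
                  J         E
  init      0.08524     4.013
  Δ         0.04904  -0.02452
  eq         0.1343     3.988
  solve Keq expr → x = -0.02452; check Q = 221.2
Then remove 0.4201 M of E.
Step 3:
                  J         E
  init       0.1343     3.568
  Δ       -0.007205  0.003602
  eq         0.1271     3.572
  solve Keq expr → x = 0.003602; check Q = 221.2

Direction: forward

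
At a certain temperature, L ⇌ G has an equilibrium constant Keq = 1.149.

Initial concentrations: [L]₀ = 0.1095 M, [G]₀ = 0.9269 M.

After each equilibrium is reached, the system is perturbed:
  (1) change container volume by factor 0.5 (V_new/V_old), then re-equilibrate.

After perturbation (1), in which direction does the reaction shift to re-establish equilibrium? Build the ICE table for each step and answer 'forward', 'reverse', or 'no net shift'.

Direction: no net shift

Q₀ = 8.465 vs Keq = 1.149 ⇒ Q>K, reverse
Step 1:
                  L         G
  I          0.1095    0.9269
  C          0.3728   -0.3728
  E          0.4823    0.5541
  solve Keq expr → x = -0.3728; check Q = 1.149
Then change container volume by factor 0.5 (V_new/V_old).
Step 2:
                  L         G
  I          0.9645     1.108
  C               0         0
  E          0.9645     1.108
  solve Keq expr → x = 0; check Q = 1.149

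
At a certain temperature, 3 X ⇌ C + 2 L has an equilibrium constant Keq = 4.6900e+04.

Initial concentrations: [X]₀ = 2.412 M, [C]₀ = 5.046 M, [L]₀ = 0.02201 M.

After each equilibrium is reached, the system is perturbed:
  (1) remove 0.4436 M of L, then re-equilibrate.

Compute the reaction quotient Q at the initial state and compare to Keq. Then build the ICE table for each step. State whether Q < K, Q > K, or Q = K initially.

Q₀ = 1.7420e-04 vs Keq = 4.6900e+04 ⇒ Q<K, forward
Step 1:
                  X         C         L
  init        2.412     5.046   0.02201
  Δ          -2.344    0.7814     1.563
  eq        0.06783     5.827     1.585
  solve Keq expr → x = 0.7814; check Q = 4.6900e+04
Then remove 0.4436 M of L.
Step 2:
                  X         C         L
  init      0.06783     5.827     1.141
  Δ        -0.01305  0.004349  0.008697
  eq        0.05478     5.832      1.15
  solve Keq expr → x = 0.004349; check Q = 4.6900e+04

Q₀ = 1.7420e-04; Q < K (proceeds forward)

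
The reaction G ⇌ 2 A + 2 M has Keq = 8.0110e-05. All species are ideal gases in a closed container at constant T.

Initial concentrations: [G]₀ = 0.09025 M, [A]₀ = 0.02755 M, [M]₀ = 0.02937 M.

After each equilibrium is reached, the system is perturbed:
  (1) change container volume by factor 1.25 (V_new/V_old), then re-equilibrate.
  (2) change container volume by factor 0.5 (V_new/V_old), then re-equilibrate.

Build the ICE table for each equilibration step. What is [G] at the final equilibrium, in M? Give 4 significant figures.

[G]_eq = 0.1383 M

Q₀ = 7.2544e-06 vs Keq = 8.0110e-05 ⇒ Q<K, forward
Step 1:
                   G          A          M
  I          0.09025    0.02755    0.02937
  C         -0.01088    0.02176    0.02176
  E          0.07937    0.04931    0.05113
  solve Keq expr → x = 0.01088; check Q = 8.0110e-05
Then change container volume by factor 1.25 (V_new/V_old).
Step 2:
                   G          A          M
  I          0.06349    0.03945    0.04091
  C         -0.00334    0.00668    0.00668
  E          0.06015    0.04613    0.04759
  solve Keq expr → x = 0.00334; check Q = 8.0110e-05
Then change container volume by factor 0.5 (V_new/V_old).
Step 3:
                   G          A          M
  I           0.1203    0.09226    0.09517
  C            0.018     -0.036     -0.036
  E           0.1383    0.05626    0.05917
  solve Keq expr → x = -0.018; check Q = 8.0110e-05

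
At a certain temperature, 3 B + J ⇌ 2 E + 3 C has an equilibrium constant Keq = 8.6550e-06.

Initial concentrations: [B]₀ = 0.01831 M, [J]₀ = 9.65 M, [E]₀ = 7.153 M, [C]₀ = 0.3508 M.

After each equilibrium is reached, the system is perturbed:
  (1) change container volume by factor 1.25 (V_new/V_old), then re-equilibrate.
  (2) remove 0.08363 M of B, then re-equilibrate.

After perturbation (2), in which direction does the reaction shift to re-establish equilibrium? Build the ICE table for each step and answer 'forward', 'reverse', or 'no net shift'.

Q₀ = 3.7287e+04 vs Keq = 8.6550e-06 ⇒ Q>K, reverse
Step 1:
                   B          J          E          C
  init       0.01831       9.65      7.153     0.3508
  Δ           0.3464     0.1155    -0.2309    -0.3464
  eq          0.3647      9.765      6.922   0.004407
  solve Keq expr → x = -0.1155; check Q = 8.6550e-06
Then change container volume by factor 1.25 (V_new/V_old).
Step 2:
                   B          J          E          C
  init        0.2918      7.812      5.538   0.003525
  Δ       -2.6862e-04 -8.9540e-05 1.7908e-04 2.6862e-04
  eq          0.2915      7.812      5.538   0.003794
  solve Keq expr → x = 8.9540e-05; check Q = 8.6550e-06
Then remove 0.08363 M of B.
Step 3:
                   B          J          E          C
  init        0.2079      7.812      5.538   0.003794
  Δ         0.001074 3.5807e-04 -7.1614e-04  -0.001074
  eq          0.2089      7.813      5.537    0.00272
  solve Keq expr → x = -3.5807e-04; check Q = 8.6550e-06

Direction: reverse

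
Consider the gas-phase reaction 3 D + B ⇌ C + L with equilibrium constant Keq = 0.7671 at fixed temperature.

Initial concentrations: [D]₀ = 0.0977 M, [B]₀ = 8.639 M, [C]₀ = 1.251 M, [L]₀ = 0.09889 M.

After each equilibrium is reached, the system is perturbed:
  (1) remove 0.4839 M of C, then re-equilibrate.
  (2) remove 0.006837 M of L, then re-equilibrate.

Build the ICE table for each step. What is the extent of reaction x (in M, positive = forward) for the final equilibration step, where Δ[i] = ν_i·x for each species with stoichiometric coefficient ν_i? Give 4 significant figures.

x = 0.00167 M

Q₀ = 15.36 vs Keq = 0.7671 ⇒ Q>K, reverse
Step 1:
                    D           B           C           L
  init         0.0977       8.639       1.251     0.09889
  Δ            0.1219     0.04063    -0.04063    -0.04063
  eq           0.2196        8.68        1.21     0.05826
  solve Keq expr → x = -0.04063; check Q = 0.7671
Then remove 0.4839 M of C.
Step 2:
                    D           B           C           L
  init         0.2196        8.68      0.7265     0.05826
  Δ          -0.02509   -0.008363    0.008363    0.008363
  eq           0.1945       8.671      0.7348     0.06662
  solve Keq expr → x = 0.008363; check Q = 0.7671
Then remove 0.006837 M of L.
Step 3:
                    D           B           C           L
  init         0.1945       8.671      0.7348     0.05978
  Δ         -0.005009    -0.00167     0.00167     0.00167
  eq           0.1895        8.67      0.7365     0.06145
  solve Keq expr → x = 0.00167; check Q = 0.7671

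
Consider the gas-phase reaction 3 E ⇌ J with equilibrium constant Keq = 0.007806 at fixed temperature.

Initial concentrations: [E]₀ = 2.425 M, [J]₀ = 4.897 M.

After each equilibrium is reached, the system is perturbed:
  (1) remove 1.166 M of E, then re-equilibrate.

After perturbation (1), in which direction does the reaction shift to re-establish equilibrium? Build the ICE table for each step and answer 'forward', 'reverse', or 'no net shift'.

Q₀ = 0.3434 vs Keq = 0.007806 ⇒ Q>K, reverse
Step 1:
                  E         J
  Initial     2.425     4.897
  Change      5.021    -1.674
  Equil       7.446     3.223
  solve Keq expr → x = -1.674; check Q = 0.007806
Then remove 1.166 M of E.
Step 2:
                  E         J
  Initial      6.28     3.223
  Change     0.9215   -0.3072
  Equil       7.202     2.916
  solve Keq expr → x = -0.3072; check Q = 0.007806

Direction: reverse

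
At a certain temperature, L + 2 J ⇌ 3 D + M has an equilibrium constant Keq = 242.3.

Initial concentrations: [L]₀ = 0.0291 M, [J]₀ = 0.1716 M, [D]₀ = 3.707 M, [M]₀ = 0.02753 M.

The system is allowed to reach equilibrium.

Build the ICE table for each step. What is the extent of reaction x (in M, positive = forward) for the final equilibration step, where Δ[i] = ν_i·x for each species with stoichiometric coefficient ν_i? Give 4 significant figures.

Q₀ = 1637 vs Keq = 242.3 ⇒ Q>K, reverse
Step 1:
                   L          J          D          M
  I           0.0291     0.1716      3.707    0.02753
  C          0.01761    0.03522   -0.05283   -0.01761
  E          0.04671     0.2068      3.654   0.009921
  solve Keq expr → x = -0.01761; check Q = 242.3

x = -0.01761 M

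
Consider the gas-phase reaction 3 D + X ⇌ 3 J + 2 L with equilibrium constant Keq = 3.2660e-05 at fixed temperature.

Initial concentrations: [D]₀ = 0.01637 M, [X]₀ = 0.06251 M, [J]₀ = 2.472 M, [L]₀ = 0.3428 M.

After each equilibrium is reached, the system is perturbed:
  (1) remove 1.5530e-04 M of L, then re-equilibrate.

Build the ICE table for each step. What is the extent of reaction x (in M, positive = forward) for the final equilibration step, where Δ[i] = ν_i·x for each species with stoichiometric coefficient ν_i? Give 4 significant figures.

Q₀ = 6.4734e+06 vs Keq = 3.2660e-05 ⇒ Q>K, reverse
Step 1:
                   D          X          J          L
  I          0.01637    0.06251      2.472     0.3428
  C           0.5136     0.1712    -0.5136    -0.3424
  E             0.53     0.2337      1.958 3.8896e-04
  solve Keq expr → x = -0.1712; check Q = 3.2660e-05
Then remove 1.5530e-04 M of L.
Step 2:
                   D          X          J          L
  I             0.53     0.2337      1.958 2.3366e-04
  C       -2.3237e-04 -7.7455e-05 2.3237e-04 1.5491e-04
  E           0.5298     0.2336      1.959 3.8857e-04
  solve Keq expr → x = 7.7455e-05; check Q = 3.2660e-05

x = 7.7455e-05 M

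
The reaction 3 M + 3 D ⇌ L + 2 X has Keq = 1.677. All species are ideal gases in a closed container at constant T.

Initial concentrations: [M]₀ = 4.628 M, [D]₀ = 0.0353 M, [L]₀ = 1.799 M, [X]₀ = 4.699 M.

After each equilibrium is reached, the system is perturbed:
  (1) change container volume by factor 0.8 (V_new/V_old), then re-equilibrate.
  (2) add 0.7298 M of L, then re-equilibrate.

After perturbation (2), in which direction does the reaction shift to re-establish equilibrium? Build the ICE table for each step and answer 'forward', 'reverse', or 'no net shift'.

Direction: reverse

Q₀ = 9110 vs Keq = 1.677 ⇒ Q>K, reverse
Step 1:
                   M          D          L          X
  init         4.628     0.0353      1.799      4.699
  Δ            0.484      0.484    -0.1613    -0.3226
  eq           5.112     0.5193      1.638      4.376
  solve Keq expr → x = -0.1613; check Q = 1.677
Then change container volume by factor 0.8 (V_new/V_old).
Step 2:
                   M          D          L          X
  init          6.39     0.6491      2.047       5.47
  Δ          -0.1125    -0.1125    0.03749    0.07497
  eq           6.277     0.5366      2.085      5.545
  solve Keq expr → x = 0.03749; check Q = 1.677
Then add 0.7298 M of L.
Step 3:
                   M          D          L          X
  init         6.277     0.5366      2.814      5.545
  Δ          0.04851    0.04851   -0.01617   -0.03234
  eq           6.326     0.5851      2.798      5.513
  solve Keq expr → x = -0.01617; check Q = 1.677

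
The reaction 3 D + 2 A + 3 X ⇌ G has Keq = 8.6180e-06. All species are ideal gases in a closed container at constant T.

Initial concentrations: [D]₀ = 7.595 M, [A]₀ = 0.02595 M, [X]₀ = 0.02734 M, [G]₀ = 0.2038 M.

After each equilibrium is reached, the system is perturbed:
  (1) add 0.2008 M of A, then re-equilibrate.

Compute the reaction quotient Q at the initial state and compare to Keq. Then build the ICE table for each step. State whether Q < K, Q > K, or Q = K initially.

Q₀ = 3.3803e+04 vs Keq = 8.6180e-06 ⇒ Q>K, reverse
Step 1:
                    D           A           X           G
  init          7.595     0.02595     0.02734      0.2038
  Δ            0.6107      0.4071      0.6107     -0.2036
  eq            8.206      0.4331       0.638  2.3198e-04
  solve Keq expr → x = -0.2036; check Q = 8.6180e-06
Then add 0.2008 M of A.
Step 2:
                    D           A           X           G
  init          8.206      0.6339       0.638  2.3198e-04
  Δ       -7.8657e-04 -5.2438e-04 -7.8657e-04  2.6219e-04
  eq            8.205      0.6334      0.6373  4.9417e-04
  solve Keq expr → x = 2.6219e-04; check Q = 8.6180e-06

Q₀ = 3.3803e+04; Q > K (proceeds reverse)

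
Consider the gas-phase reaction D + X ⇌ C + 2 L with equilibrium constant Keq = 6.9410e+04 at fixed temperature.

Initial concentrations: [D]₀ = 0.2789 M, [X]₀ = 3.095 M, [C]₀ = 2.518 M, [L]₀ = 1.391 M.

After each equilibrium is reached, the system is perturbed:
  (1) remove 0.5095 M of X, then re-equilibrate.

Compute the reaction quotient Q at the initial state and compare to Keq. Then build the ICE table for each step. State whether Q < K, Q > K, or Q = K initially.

Q₀ = 5.644; Q < K (proceeds forward)

Q₀ = 5.644 vs Keq = 6.9410e+04 ⇒ Q<K, forward
Step 1:
                  D         X         C         L
  I          0.2789     3.095     2.518     1.391
  C         -0.2788   -0.2788    0.2788    0.5577
  E       5.4335e-05     2.816     2.797     1.949
  solve Keq expr → x = 0.2788; check Q = 6.9410e+04
Then remove 0.5095 M of X.
Step 2:
                  D         X         C         L
  I       5.4335e-05     2.307     2.797     1.949
  C       1.1999e-05 1.1999e-05 -1.1999e-05 -2.3999e-05
  E       6.6334e-05     2.307     2.797     1.949
  solve Keq expr → x = -1.1999e-05; check Q = 6.9410e+04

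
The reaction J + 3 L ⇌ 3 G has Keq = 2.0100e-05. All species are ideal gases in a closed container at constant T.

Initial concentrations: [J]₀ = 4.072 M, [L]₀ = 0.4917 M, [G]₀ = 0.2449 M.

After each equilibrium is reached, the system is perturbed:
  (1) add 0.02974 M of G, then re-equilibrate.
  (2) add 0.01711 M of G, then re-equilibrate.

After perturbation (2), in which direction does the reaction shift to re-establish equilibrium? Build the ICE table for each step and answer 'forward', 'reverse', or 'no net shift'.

Q₀ = 0.03034 vs Keq = 2.0100e-05 ⇒ Q>K, reverse
Step 1:
                   J          L          G
  init         4.072     0.4917     0.2449
  Δ          0.07136     0.2141    -0.2141
  eq           4.143     0.7058    0.03082
  solve Keq expr → x = -0.07136; check Q = 2.0100e-05
Then add 0.02974 M of G.
Step 2:
                   J          L          G
  init         4.143     0.7058    0.06056
  Δ         0.009491    0.02847   -0.02847
  eq           4.153     0.7343    0.03209
  solve Keq expr → x = -0.009491; check Q = 2.0100e-05
Then add 0.01711 M of G.
Step 3:
                   J          L          G
  init         4.153     0.7343     0.0492
  Δ          0.00546    0.01638   -0.01638
  eq           4.158     0.7506    0.03282
  solve Keq expr → x = -0.00546; check Q = 2.0100e-05

Direction: reverse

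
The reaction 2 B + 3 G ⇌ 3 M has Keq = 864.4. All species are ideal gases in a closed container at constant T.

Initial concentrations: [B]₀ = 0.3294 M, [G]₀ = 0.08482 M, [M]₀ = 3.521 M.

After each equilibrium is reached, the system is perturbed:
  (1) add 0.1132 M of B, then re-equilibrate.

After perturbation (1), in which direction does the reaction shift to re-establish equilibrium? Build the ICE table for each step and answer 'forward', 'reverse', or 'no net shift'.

Q₀ = 6.5926e+05 vs Keq = 864.4 ⇒ Q>K, reverse
Step 1:
                    B           G           M
  I            0.3294     0.08482       3.521
  C            0.2568      0.3852     -0.3852
  E            0.5862        0.47       3.136
  solve Keq expr → x = -0.1284; check Q = 864.4
Then add 0.1132 M of B.
Step 2:
                    B           G           M
  I            0.6994        0.47       3.136
  C          -0.02468    -0.03701     0.03701
  E            0.6747       0.433       3.173
  solve Keq expr → x = 0.01234; check Q = 864.4

Direction: forward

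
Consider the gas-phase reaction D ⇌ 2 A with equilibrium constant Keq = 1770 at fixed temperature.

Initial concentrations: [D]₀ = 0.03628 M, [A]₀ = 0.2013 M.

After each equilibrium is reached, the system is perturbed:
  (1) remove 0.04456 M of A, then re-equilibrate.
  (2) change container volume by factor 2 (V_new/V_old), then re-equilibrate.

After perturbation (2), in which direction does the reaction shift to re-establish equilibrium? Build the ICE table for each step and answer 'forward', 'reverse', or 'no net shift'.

Q₀ = 1.117 vs Keq = 1770 ⇒ Q<K, forward
Step 1:
                    D           A
  I           0.03628      0.2013
  C          -0.03624     0.07248
  E        4.2346e-05      0.2738
  solve Keq expr → x = 0.03624; check Q = 1770
Then remove 0.04456 M of A.
Step 2:
                    D           A
  I        4.2346e-05      0.2292
  C       -1.2656e-05  2.5313e-05
  E        2.9690e-05      0.2292
  solve Keq expr → x = 1.2656e-05; check Q = 1770
Then change container volume by factor 2 (V_new/V_old).
Step 3:
                    D           A
  I        1.4845e-05      0.1146
  C       -7.4206e-06  1.4841e-05
  E        7.4244e-06      0.1146
  solve Keq expr → x = 7.4206e-06; check Q = 1770

Direction: forward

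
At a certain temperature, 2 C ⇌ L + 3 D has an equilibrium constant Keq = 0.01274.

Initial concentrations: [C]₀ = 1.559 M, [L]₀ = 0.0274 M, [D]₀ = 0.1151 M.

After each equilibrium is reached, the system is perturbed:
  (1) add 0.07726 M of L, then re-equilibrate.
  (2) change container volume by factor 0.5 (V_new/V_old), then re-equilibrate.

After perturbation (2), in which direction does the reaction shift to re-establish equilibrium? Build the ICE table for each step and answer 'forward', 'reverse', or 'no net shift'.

Direction: reverse

Q₀ = 1.7190e-05 vs Keq = 0.01274 ⇒ Q<K, forward
Step 1:
                   C          L          D
  I            1.559     0.0274     0.1151
  C          -0.2643     0.1321     0.3964
  E            1.295     0.1595     0.5115
  solve Keq expr → x = 0.1321; check Q = 0.01274
Then add 0.07726 M of L.
Step 2:
                   C          L          D
  I            1.295     0.2368     0.5115
  C          0.03055   -0.01528   -0.04583
  E            1.325     0.2215     0.4657
  solve Keq expr → x = -0.01528; check Q = 0.01274
Then change container volume by factor 0.5 (V_new/V_old).
Step 3:
                   C          L          D
  I            2.651     0.4431     0.9314
  C           0.1801   -0.09005    -0.2701
  E            2.831      0.353     0.6613
  solve Keq expr → x = -0.09005; check Q = 0.01274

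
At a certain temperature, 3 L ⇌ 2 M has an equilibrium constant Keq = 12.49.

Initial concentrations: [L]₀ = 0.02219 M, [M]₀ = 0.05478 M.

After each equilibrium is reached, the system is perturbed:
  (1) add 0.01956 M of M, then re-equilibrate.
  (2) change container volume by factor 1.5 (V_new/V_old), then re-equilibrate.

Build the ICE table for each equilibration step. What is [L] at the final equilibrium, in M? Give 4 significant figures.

[L]_eq = 0.04257 M

Q₀ = 274.6 vs Keq = 12.49 ⇒ Q>K, reverse
Step 1:
                   L          M
  init       0.02219    0.05478
  Δ          0.02603   -0.01736
  eq         0.04822    0.03742
  solve Keq expr → x = -0.008678; check Q = 12.49
Then add 0.01956 M of M.
Step 2:
                   L          M
  init       0.04822    0.05698
  Δ          0.01034  -0.006895
  eq         0.05857    0.05009
  solve Keq expr → x = -0.003448; check Q = 12.49
Then change container volume by factor 1.5 (V_new/V_old).
Step 3:
                   L          M
  init       0.03904    0.03339
  Δ         0.003527  -0.002351
  eq         0.04257    0.03104
  solve Keq expr → x = -0.001176; check Q = 12.49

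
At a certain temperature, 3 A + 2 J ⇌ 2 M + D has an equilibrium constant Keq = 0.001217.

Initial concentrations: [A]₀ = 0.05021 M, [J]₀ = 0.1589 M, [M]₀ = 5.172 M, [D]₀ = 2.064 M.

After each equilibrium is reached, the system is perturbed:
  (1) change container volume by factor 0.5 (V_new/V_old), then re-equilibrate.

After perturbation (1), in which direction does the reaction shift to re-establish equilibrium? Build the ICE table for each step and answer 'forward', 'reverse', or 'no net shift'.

Direction: forward

Q₀ = 1.7275e+07 vs Keq = 0.001217 ⇒ Q>K, reverse
Step 1:
                  A         J         M         D
  init      0.05021    0.1589     5.172     2.064
  Δ           4.858     3.239    -3.239    -1.619
  eq          4.908     3.398     1.933    0.4446
  solve Keq expr → x = -1.619; check Q = 0.001217
Then change container volume by factor 0.5 (V_new/V_old).
Step 2:
                  A         J         M         D
  init        9.817     6.795     3.866    0.8892
  Δ          -1.197   -0.7982    0.7982    0.3991
  eq           8.62     5.997     4.665     1.288
  solve Keq expr → x = 0.3991; check Q = 0.001217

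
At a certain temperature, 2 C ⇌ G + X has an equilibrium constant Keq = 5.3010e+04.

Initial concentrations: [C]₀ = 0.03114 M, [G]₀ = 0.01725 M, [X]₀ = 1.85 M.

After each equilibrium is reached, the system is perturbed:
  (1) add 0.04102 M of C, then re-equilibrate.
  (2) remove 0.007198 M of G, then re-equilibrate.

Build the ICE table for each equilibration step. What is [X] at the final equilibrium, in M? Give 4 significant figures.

Q₀ = 32.91 vs Keq = 5.3010e+04 ⇒ Q<K, forward
Step 1:
                  C         G         X
  Initial   0.03114   0.01725      1.85
  Change   -0.03007   0.01504   0.01504
  Equil    0.001066   0.03229     1.865
  solve Keq expr → x = 0.01504; check Q = 5.3010e+04
Then add 0.04102 M of C.
Step 2:
                  C         G         X
  Initial   0.04209   0.03229     1.865
  Change   -0.04072   0.02036   0.02036
  Equil    0.001368   0.05265     1.885
  solve Keq expr → x = 0.02036; check Q = 5.3010e+04
Then remove 0.007198 M of G.
Step 3:
                  C         G         X
  Initial  0.001368   0.04545     1.885
  Change  -9.6293e-05 4.8146e-05 4.8146e-05
  Equil    0.001272    0.0455     1.885
  solve Keq expr → x = 4.8146e-05; check Q = 5.3010e+04

[X]_eq = 1.885 M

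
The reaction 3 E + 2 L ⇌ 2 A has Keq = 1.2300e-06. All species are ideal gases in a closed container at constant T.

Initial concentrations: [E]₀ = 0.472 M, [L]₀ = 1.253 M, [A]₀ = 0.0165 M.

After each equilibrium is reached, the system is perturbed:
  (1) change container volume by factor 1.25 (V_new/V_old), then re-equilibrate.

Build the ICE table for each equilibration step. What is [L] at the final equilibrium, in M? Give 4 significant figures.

Q₀ = 0.001649 vs Keq = 1.2300e-06 ⇒ Q>K, reverse
Step 1:
                   E          L          A
  I            0.472      1.253     0.0165
  C          0.02401    0.01601   -0.01601
  E            0.496      1.269 4.9165e-04
  solve Keq expr → x = -0.008004; check Q = 1.2300e-06
Then change container volume by factor 1.25 (V_new/V_old).
Step 2:
                   E          L          A
  I           0.3968      1.015 3.9332e-04
  C       1.6751e-04 1.1167e-04 -1.1167e-04
  E            0.397      1.015 2.8165e-04
  solve Keq expr → x = -5.5837e-05; check Q = 1.2300e-06

[L]_eq = 1.015 M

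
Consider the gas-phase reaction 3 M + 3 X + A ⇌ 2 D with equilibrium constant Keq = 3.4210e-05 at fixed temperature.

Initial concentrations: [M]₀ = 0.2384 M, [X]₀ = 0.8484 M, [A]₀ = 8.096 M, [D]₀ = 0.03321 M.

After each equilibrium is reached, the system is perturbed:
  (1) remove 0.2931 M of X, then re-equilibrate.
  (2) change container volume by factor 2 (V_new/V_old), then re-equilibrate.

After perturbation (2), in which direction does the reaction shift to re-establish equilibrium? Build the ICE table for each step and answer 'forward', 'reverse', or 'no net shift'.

Q₀ = 0.01646 vs Keq = 3.4210e-05 ⇒ Q>K, reverse
Step 1:
                   M          X          A          D
  Initial     0.2384     0.8484      8.096    0.03321
  Change      0.0466     0.0466    0.01553   -0.03106
  Equil        0.285      0.895      8.112   0.002146
  solve Keq expr → x = -0.01553; check Q = 3.4210e-05
Then remove 0.2931 M of X.
Step 2:
                   M          X          A          D
  Initial      0.285     0.6019      8.112   0.002146
  Change    0.001424   0.001424 4.7465e-04 -9.4929e-04
  Equil       0.2864     0.6033      8.112   0.001197
  solve Keq expr → x = -4.7465e-04; check Q = 3.4210e-05
Then change container volume by factor 2 (V_new/V_old).
Step 3:
                   M          X          A          D
  Initial     0.1432     0.3017      4.056 5.9833e-04
  Change  7.3702e-04 7.3702e-04 2.4567e-04 -4.9134e-04
  Equil       0.1439     0.3024      4.056 1.0698e-04
  solve Keq expr → x = -2.4567e-04; check Q = 3.4210e-05

Direction: reverse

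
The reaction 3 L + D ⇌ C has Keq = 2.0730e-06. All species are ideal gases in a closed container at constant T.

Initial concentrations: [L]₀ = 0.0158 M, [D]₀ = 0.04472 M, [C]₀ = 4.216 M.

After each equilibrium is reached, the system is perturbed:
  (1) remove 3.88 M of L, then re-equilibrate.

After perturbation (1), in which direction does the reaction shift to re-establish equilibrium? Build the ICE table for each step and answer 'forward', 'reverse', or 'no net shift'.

Q₀ = 2.3902e+07 vs Keq = 2.0730e-06 ⇒ Q>K, reverse
Step 1:
                    L           D           C
  I            0.0158     0.04472       4.216
  C              12.6       4.198      -4.198
  E             12.61       4.243     0.01764
  solve Keq expr → x = -4.198; check Q = 2.0730e-06
Then remove 3.88 M of L.
Step 2:
                    L           D           C
  I             8.731       4.243     0.01764
  C            0.0351      0.0117     -0.0117
  E             8.766       4.255    0.005941
  solve Keq expr → x = -0.0117; check Q = 2.0730e-06

Direction: reverse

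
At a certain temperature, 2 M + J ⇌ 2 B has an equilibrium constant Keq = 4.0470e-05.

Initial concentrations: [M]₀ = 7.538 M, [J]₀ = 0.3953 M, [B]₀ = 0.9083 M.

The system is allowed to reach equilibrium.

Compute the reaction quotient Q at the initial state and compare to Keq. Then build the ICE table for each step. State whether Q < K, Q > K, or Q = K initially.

Q₀ = 0.03673 vs Keq = 4.0470e-05 ⇒ Q>K, reverse
Step 1:
                   M          J          B
  I            7.538     0.3953     0.9083
  C           0.8598     0.4299    -0.8598
  E            8.398     0.8252    0.04853
  solve Keq expr → x = -0.4299; check Q = 4.0470e-05

Q₀ = 0.03673; Q > K (proceeds reverse)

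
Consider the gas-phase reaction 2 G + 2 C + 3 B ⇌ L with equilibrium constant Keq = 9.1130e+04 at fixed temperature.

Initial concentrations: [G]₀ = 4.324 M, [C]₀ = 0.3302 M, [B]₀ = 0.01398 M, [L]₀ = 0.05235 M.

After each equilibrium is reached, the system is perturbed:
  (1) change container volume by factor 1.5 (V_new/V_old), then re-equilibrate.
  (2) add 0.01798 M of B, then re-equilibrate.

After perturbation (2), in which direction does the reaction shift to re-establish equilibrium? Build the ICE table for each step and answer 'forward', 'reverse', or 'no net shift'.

Q₀ = 9399 vs Keq = 9.1130e+04 ⇒ Q<K, forward
Step 1:
                    G           C           B           L
  init          4.324      0.3302     0.01398     0.05235
  Δ         -0.004836   -0.004836   -0.007254    0.002418
  eq            4.319      0.3254    0.006726     0.05477
  solve Keq expr → x = 0.002418; check Q = 9.1130e+04
Then change container volume by factor 1.5 (V_new/V_old).
Step 2:
                    G           C           B           L
  init          2.879      0.2169    0.004484     0.03651
  Δ          0.003549    0.003549    0.005324   -0.001775
  eq            2.883      0.2205    0.009808     0.03474
  solve Keq expr → x = -0.001775; check Q = 9.1130e+04
Then add 0.01798 M of B.
Step 3:
                    G           C           B           L
  init          2.883      0.2205     0.02779     0.03474
  Δ          -0.01138    -0.01138    -0.01707    0.005691
  eq            2.872      0.2091     0.01072     0.04043
  solve Keq expr → x = 0.005691; check Q = 9.1130e+04

Direction: forward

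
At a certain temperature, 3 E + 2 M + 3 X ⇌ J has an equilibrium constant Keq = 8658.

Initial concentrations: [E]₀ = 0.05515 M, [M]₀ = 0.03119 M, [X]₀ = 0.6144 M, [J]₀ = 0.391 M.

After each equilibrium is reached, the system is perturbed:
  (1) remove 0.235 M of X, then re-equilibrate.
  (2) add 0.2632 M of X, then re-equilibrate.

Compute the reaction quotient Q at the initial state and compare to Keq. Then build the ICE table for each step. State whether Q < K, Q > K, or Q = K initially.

Q₀ = 1.0331e+07; Q > K (proceeds reverse)

Q₀ = 1.0331e+07 vs Keq = 8658 ⇒ Q>K, reverse
Step 1:
                   E          M          X          J
  I          0.05515    0.03119     0.6144      0.391
  C           0.1331    0.08871     0.1331   -0.04436
  E           0.1882     0.1199     0.7475     0.3466
  solve Keq expr → x = -0.04436; check Q = 8658
Then remove 0.235 M of X.
Step 2:
                   E          M          X          J
  I           0.1882     0.1199     0.5125     0.3466
  C          0.03612    0.02408    0.03612   -0.01204
  E           0.2243      0.144     0.5486     0.3346
  solve Keq expr → x = -0.01204; check Q = 8658
Then add 0.2632 M of X.
Step 3:
                   E          M          X          J
  I           0.2243      0.144     0.8118     0.3346
  C         -0.03958   -0.02638   -0.03958    0.01319
  E           0.1848     0.1176     0.7722     0.3478
  solve Keq expr → x = 0.01319; check Q = 8658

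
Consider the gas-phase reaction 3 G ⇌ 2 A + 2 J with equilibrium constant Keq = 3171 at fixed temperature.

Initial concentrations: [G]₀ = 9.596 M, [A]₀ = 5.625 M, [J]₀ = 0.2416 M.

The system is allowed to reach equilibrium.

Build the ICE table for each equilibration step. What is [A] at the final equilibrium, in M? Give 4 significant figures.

Q₀ = 0.00209 vs Keq = 3171 ⇒ Q<K, forward
Step 1:
                    G           A           J
  I             9.596       5.625      0.2416
  C            -8.479       5.653       5.653
  E             1.117       11.28       5.894
  solve Keq expr → x = 2.826; check Q = 3171

[A]_eq = 11.28 M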